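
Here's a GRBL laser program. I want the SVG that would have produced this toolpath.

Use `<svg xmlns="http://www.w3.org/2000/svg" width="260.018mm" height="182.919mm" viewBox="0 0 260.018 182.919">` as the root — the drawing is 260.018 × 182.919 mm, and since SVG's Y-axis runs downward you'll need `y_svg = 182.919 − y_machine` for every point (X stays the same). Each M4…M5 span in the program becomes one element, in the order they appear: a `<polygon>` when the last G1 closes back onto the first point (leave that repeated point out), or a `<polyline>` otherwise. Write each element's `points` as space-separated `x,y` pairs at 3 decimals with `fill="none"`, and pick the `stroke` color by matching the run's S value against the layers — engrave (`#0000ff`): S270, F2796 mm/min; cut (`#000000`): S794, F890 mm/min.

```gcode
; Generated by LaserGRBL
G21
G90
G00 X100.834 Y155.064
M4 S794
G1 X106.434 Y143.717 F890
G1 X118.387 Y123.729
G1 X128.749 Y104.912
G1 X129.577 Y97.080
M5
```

y_svg = 182.919 − y_m. Every run uses S794, so all elements get stroke `#000000` (cut).

[1] open run; points: 100.834,27.855 106.434,39.202 118.387,59.190 128.749,78.007 129.577,85.839

<svg xmlns="http://www.w3.org/2000/svg" width="260.018mm" height="182.919mm" viewBox="0 0 260.018 182.919">
  <polyline points="100.834,27.855 106.434,39.202 118.387,59.190 128.749,78.007 129.577,85.839" fill="none" stroke="#000000"/>
</svg>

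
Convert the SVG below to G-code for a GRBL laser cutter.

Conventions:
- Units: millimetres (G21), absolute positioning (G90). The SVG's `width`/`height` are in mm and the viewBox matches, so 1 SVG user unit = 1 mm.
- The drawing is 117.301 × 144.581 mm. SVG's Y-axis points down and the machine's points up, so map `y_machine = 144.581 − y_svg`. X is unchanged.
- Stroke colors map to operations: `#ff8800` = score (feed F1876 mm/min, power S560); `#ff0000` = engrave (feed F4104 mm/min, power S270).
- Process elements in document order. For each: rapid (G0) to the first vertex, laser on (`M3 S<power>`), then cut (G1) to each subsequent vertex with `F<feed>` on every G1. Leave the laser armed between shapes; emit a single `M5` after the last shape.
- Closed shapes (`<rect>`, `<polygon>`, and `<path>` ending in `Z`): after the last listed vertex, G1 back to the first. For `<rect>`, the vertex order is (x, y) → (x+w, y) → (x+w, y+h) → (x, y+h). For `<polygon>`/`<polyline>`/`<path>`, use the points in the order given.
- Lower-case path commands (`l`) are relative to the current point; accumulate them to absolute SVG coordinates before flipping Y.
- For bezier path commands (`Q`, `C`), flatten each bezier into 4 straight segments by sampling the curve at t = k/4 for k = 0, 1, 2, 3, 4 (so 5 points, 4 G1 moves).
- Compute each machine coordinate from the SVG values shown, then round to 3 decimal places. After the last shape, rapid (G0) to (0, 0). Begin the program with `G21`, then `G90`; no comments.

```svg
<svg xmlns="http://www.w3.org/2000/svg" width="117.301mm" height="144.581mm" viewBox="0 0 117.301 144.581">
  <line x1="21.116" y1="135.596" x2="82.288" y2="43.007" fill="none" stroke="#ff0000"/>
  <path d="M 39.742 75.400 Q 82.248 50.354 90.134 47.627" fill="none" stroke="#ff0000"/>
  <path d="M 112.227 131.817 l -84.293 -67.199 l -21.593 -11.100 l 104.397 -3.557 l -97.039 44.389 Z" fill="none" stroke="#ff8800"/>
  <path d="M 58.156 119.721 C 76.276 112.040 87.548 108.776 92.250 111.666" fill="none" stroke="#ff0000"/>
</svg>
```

G21
G90
G0 X21.116 Y8.985
M3 S270
G1 X82.288 Y101.574 F4104
G0 X39.742 Y69.181
M3 S270
G1 X58.831 Y80.309 F4104
G1 X73.593 Y88.647 F4104
G1 X84.027 Y94.196 F4104
G1 X90.134 Y96.954 F4104
G0 X112.227 Y12.764
M3 S560
G1 X27.934 Y79.963 F1876
G1 X6.341 Y91.063 F1876
G1 X110.738 Y94.620 F1876
G1 X13.699 Y50.231 F1876
G1 X112.227 Y12.764 F1876
G0 X58.156 Y24.860
M3 S270
G1 X70.466 Y29.765 F4104
G1 X80.235 Y32.852 F4104
G1 X87.487 Y33.956 F4104
G1 X92.250 Y32.915 F4104
M5
G0 X0.000 Y0.000

viewBox `0 0 117.301 144.581` with mm width/height → 1 unit = 1 mm. Flip: y_m = 144.581 − y_svg.

**Shape 1** — `<line>` line segment, stroke `#ff0000` → engrave (S270, F4104). Machine vertices: (21.116,8.985) → (82.288,101.574). Open path.

**Shape 2** — `<path>` quadratic bezier, stroke `#ff0000` → engrave (S270, F4104). Control points (SVG): P0=(39.742,75.400), P1=(82.248,50.354), P2=(90.134,47.627); sampled at t=k/4. Machine vertices: (39.742,69.181) → (58.831,80.309) → (73.593,88.647) → (84.027,94.196) → (90.134,96.954). Open path.

**Shape 3** — `<path>` closed polygon, stroke `#ff8800` → score (S560, F1876). Machine vertices: (112.227,12.764) → (27.934,79.963) → (6.341,91.063) → (110.738,94.620) → (13.699,50.231) → (112.227,12.764). Closed: final G1 returns to the first vertex.

**Shape 4** — `<path>` cubic bezier, stroke `#ff0000` → engrave (S270, F4104). Control points (SVG): P0=(58.156,119.721), P1=(76.276,112.040), P2=(87.548,108.776), P3=(92.250,111.666); sampled at t=k/4. Machine vertices: (58.156,24.860) → (70.466,29.765) → (80.235,32.852) → (87.487,33.956) → (92.250,32.915). Open path.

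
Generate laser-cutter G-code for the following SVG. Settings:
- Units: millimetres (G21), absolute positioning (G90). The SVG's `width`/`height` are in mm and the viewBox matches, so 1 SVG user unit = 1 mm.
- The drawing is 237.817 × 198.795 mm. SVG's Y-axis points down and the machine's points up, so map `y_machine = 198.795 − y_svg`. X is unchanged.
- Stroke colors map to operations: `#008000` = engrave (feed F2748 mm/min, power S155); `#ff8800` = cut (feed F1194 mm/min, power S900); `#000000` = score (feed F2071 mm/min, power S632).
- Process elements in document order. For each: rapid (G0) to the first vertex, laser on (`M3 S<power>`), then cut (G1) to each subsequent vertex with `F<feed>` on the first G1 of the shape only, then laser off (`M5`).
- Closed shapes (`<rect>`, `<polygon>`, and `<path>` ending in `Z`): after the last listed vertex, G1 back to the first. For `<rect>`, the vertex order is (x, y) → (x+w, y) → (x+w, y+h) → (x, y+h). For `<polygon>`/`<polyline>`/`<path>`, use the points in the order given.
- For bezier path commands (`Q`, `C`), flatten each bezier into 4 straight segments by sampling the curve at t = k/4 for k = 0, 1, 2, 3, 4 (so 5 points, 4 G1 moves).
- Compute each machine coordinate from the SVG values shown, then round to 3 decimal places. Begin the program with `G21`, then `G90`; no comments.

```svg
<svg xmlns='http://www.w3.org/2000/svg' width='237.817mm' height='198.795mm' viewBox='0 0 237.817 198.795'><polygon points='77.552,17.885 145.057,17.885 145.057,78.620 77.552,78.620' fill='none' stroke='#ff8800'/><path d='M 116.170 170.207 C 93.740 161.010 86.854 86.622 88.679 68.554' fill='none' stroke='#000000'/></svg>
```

G21
G90
G0 X77.552 Y180.910
M3 S900
G1 X145.057 Y180.910 F1194
G1 X145.057 Y120.175
G1 X77.552 Y120.175
G1 X77.552 Y180.910
M5
G0 X116.170 Y28.588
M3 S632
G1 X102.155 Y45.810 F2071
G1 X93.329 Y76.088
G1 X89.050 Y108.029
G1 X88.679 Y130.241
M5

Since the viewBox matches the mm dimensions, user units are millimetres directly. The only transform is the Y-flip y_m = 198.795 − y_svg.

Shape 1 is a rectangle drawn with `<polygon>`. Its stroke #ff8800 means cut at S900, F1194. After flipping Y the toolpath is (77.552,180.910) → (145.057,180.910) → (145.057,120.175) → (77.552,120.175) → (77.552,180.910), returning to the start.

Shape 2 is a cubic bezier drawn with `<path>`. Its stroke #000000 means score at S632, F2071. After flipping Y the toolpath is (116.170,28.588) → (102.155,45.810) → (93.329,76.088) → (89.050,108.029) → (88.679,130.241).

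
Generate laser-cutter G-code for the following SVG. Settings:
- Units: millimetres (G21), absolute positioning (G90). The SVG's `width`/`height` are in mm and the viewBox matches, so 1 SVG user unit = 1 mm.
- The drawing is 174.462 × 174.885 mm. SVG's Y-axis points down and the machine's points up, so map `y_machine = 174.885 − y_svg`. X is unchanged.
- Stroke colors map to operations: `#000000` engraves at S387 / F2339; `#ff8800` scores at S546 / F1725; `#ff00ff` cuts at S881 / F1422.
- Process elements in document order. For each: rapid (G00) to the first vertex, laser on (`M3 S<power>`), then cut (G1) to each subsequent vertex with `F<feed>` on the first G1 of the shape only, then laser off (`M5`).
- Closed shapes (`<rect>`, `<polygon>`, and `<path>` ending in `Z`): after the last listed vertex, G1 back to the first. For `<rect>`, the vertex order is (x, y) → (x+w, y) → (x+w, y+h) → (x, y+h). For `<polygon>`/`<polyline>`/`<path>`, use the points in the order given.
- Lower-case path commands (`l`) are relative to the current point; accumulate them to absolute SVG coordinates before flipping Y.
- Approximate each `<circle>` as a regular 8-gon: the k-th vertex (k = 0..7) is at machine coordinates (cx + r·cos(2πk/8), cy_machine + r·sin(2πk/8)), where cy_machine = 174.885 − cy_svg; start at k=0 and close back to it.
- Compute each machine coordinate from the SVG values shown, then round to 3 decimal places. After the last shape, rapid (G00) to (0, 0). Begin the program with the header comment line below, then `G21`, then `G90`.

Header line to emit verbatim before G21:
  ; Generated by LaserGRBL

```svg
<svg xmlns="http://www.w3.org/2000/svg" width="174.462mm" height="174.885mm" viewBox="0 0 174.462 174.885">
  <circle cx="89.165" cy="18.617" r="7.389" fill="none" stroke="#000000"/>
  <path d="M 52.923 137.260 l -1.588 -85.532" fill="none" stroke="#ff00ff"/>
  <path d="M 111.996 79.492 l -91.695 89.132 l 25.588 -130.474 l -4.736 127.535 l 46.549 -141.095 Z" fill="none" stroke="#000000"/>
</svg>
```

viewBox `0 0 174.462 174.885` with mm width/height → 1 unit = 1 mm. Flip: y_m = 174.885 − y_svg.

**Shape 1** — `<circle>` circle, stroke `#000000` → engrave (S387, F2339). Machine vertices: (96.554,156.268) → (94.390,161.493) → (89.165,163.657) → (83.940,161.493) → (81.776,156.268) → (83.940,151.043) → (89.165,148.879) → (94.390,151.043) → (96.554,156.268). Closed: final G1 returns to the first vertex.

**Shape 2** — `<path>` line segment, stroke `#ff00ff` → cut (S881, F1422). Machine vertices: (52.923,37.625) → (51.335,123.157). Open path.

**Shape 3** — `<path>` closed polygon, stroke `#000000` → engrave (S387, F2339). Machine vertices: (111.996,95.393) → (20.301,6.261) → (45.889,136.735) → (41.153,9.200) → (87.702,150.295) → (111.996,95.393). Closed: final G1 returns to the first vertex.

; Generated by LaserGRBL
G21
G90
G00 X96.554 Y156.268
M3 S387
G1 X94.390 Y161.493 F2339
G1 X89.165 Y163.657
G1 X83.940 Y161.493
G1 X81.776 Y156.268
G1 X83.940 Y151.043
G1 X89.165 Y148.879
G1 X94.390 Y151.043
G1 X96.554 Y156.268
M5
G00 X52.923 Y37.625
M3 S881
G1 X51.335 Y123.157 F1422
M5
G00 X111.996 Y95.393
M3 S387
G1 X20.301 Y6.261 F2339
G1 X45.889 Y136.735
G1 X41.153 Y9.200
G1 X87.702 Y150.295
G1 X111.996 Y95.393
M5
G00 X0.000 Y0.000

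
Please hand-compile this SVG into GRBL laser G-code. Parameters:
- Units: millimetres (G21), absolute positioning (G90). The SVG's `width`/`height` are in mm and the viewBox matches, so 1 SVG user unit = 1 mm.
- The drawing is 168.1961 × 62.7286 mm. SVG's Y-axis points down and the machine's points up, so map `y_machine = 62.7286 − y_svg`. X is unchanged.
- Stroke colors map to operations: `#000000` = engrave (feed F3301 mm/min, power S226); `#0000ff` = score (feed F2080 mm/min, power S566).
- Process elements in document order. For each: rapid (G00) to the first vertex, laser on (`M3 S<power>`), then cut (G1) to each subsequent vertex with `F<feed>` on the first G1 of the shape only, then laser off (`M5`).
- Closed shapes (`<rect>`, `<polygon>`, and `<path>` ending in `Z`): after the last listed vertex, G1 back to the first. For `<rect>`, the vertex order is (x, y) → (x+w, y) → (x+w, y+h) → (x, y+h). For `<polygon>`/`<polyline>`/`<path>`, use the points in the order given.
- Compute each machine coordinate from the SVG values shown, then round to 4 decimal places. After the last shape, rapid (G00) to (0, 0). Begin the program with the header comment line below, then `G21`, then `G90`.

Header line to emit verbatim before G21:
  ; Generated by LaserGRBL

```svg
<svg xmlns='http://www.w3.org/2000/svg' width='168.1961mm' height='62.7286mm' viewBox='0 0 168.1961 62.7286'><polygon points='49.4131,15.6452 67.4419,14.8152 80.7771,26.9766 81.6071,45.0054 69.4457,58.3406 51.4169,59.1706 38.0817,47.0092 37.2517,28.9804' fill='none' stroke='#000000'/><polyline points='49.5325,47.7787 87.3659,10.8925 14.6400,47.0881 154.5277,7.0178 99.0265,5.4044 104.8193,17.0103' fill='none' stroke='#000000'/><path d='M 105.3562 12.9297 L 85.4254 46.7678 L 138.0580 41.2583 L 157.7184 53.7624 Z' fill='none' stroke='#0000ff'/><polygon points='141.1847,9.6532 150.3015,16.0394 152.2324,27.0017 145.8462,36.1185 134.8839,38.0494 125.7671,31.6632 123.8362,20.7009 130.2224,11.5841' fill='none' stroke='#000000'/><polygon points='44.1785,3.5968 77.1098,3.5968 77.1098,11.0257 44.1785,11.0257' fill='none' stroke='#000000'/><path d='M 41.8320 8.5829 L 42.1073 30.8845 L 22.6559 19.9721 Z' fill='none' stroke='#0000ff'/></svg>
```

1 u = 1 mm; y_m = 62.7286 − y.

[1] `<polygon>` regular polygon, #000000→engrave S226 F3301: (49.4131,47.0834) → (67.4419,47.9134) → (80.7771,35.7520) → (81.6071,17.7232) → (69.4457,4.3880) → (51.4169,3.5580) → (38.0817,15.7194) → (37.2517,33.7482) → (49.4131,47.0834) (closed)

[2] `<polyline>` open polyline, #000000→engrave S226 F3301: (49.5325,14.9499) → (87.3659,51.8361) → (14.6400,15.6405) → (154.5277,55.7108) → (99.0265,57.3242) → (104.8193,45.7183)

[3] `<path>` closed polygon, #0000ff→score S566 F2080: (105.3562,49.7989) → (85.4254,15.9608) → (138.0580,21.4703) → (157.7184,8.9662) → (105.3562,49.7989) (closed)

[4] `<polygon>` regular polygon, #000000→engrave S226 F3301: (141.1847,53.0754) → (150.3015,46.6892) → (152.2324,35.7269) → (145.8462,26.6101) → (134.8839,24.6792) → (125.7671,31.0654) → (123.8362,42.0277) → (130.2224,51.1445) → (141.1847,53.0754) (closed)

[5] `<polygon>` rectangle, #000000→engrave S226 F3301: (44.1785,59.1318) → (77.1098,59.1318) → (77.1098,51.7029) → (44.1785,51.7029) → (44.1785,59.1318) (closed)

[6] `<path>` regular polygon, #0000ff→score S566 F2080: (41.8320,54.1457) → (42.1073,31.8441) → (22.6559,42.7565) → (41.8320,54.1457) (closed)

; Generated by LaserGRBL
G21
G90
G00 X49.4131 Y47.0834
M3 S226
G1 X67.4419 Y47.9134 F3301
G1 X80.7771 Y35.7520
G1 X81.6071 Y17.7232
G1 X69.4457 Y4.3880
G1 X51.4169 Y3.5580
G1 X38.0817 Y15.7194
G1 X37.2517 Y33.7482
G1 X49.4131 Y47.0834
M5
G00 X49.5325 Y14.9499
M3 S226
G1 X87.3659 Y51.8361 F3301
G1 X14.6400 Y15.6405
G1 X154.5277 Y55.7108
G1 X99.0265 Y57.3242
G1 X104.8193 Y45.7183
M5
G00 X105.3562 Y49.7989
M3 S566
G1 X85.4254 Y15.9608 F2080
G1 X138.0580 Y21.4703
G1 X157.7184 Y8.9662
G1 X105.3562 Y49.7989
M5
G00 X141.1847 Y53.0754
M3 S226
G1 X150.3015 Y46.6892 F3301
G1 X152.2324 Y35.7269
G1 X145.8462 Y26.6101
G1 X134.8839 Y24.6792
G1 X125.7671 Y31.0654
G1 X123.8362 Y42.0277
G1 X130.2224 Y51.1445
G1 X141.1847 Y53.0754
M5
G00 X44.1785 Y59.1318
M3 S226
G1 X77.1098 Y59.1318 F3301
G1 X77.1098 Y51.7029
G1 X44.1785 Y51.7029
G1 X44.1785 Y59.1318
M5
G00 X41.8320 Y54.1457
M3 S566
G1 X42.1073 Y31.8441 F2080
G1 X22.6559 Y42.7565
G1 X41.8320 Y54.1457
M5
G00 X0.0000 Y0.0000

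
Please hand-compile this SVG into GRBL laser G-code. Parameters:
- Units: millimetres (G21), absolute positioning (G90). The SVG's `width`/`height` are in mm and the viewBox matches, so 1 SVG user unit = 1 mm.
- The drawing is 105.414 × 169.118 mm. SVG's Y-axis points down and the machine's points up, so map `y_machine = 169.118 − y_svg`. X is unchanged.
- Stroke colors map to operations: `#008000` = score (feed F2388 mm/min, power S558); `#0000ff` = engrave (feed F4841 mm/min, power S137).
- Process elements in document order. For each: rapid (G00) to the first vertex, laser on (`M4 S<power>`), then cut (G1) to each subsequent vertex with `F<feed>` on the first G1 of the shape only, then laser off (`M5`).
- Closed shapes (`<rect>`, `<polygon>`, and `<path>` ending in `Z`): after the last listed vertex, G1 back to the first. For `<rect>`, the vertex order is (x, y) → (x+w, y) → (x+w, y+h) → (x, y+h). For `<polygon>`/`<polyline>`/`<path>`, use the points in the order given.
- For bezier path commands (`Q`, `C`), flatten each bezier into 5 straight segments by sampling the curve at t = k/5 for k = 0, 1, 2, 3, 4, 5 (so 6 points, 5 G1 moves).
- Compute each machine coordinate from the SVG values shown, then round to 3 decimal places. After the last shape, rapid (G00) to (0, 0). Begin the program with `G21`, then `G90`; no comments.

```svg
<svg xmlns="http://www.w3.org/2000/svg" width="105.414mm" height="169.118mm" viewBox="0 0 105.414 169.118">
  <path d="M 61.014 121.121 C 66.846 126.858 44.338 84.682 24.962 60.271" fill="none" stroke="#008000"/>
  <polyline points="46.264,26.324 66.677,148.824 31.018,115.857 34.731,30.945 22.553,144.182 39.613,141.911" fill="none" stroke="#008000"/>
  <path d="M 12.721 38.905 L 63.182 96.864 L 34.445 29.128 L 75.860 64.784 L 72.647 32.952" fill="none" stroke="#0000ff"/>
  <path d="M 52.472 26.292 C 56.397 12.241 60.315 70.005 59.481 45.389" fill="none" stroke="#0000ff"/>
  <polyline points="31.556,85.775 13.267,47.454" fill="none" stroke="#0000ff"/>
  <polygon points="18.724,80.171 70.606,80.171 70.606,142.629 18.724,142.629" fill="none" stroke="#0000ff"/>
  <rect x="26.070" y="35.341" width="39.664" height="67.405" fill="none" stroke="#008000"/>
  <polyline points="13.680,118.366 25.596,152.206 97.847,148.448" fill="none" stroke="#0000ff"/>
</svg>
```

G21
G90
G00 X61.014 Y47.997
M4 S558
G1 X61.364 Y49.779 F2388
G1 X56.423 Y59.907
G1 X47.702 Y75.230
G1 X36.712 Y92.594
G1 X24.962 Y108.847
M5
G00 X46.264 Y142.794
M4 S558
G1 X66.677 Y20.294 F2388
G1 X31.018 Y53.261
G1 X34.731 Y138.173
G1 X22.553 Y24.936
G1 X39.613 Y27.207
M5
G00 X12.721 Y130.213
M4 S137
G1 X63.182 Y72.254 F4841
G1 X34.445 Y139.990
G1 X75.860 Y104.334
G1 X72.647 Y136.166
M5
G00 X52.472 Y142.826
M4 S137
G1 X54.788 Y143.872 F4841
G1 X56.875 Y135.084
G1 X58.505 Y123.864
G1 X59.449 Y117.611
G1 X59.481 Y123.729
M5
G00 X31.556 Y83.343
M4 S137
G1 X13.267 Y121.664 F4841
M5
G00 X18.724 Y88.947
M4 S137
G1 X70.606 Y88.947 F4841
G1 X70.606 Y26.489
G1 X18.724 Y26.489
G1 X18.724 Y88.947
M5
G00 X26.070 Y133.777
M4 S558
G1 X65.734 Y133.777 F2388
G1 X65.734 Y66.372
G1 X26.070 Y66.372
G1 X26.070 Y133.777
M5
G00 X13.680 Y50.752
M4 S137
G1 X25.596 Y16.912 F4841
G1 X97.847 Y20.670
M5
G00 X0.000 Y0.000

Since the viewBox matches the mm dimensions, user units are millimetres directly. The only transform is the Y-flip y_m = 169.118 − y_svg.

Shape 1 is a cubic bezier drawn with `<path>`. Its stroke #008000 means score at S558, F2388. After flipping Y the toolpath is (61.014,47.997) → (61.364,49.779) → (56.423,59.907) → (47.702,75.230) → (36.712,92.594) → (24.962,108.847).

Shape 2 is a open polyline drawn with `<polyline>`. Its stroke #008000 means score at S558, F2388. After flipping Y the toolpath is (46.264,142.794) → (66.677,20.294) → (31.018,53.261) → (34.731,138.173) → (22.553,24.936) → (39.613,27.207).

Shape 3 is a open polyline drawn with `<path>`. Its stroke #0000ff means engrave at S137, F4841. After flipping Y the toolpath is (12.721,130.213) → (63.182,72.254) → (34.445,139.990) → (75.860,104.334) → (72.647,136.166).

Shape 4 is a cubic bezier drawn with `<path>`. Its stroke #0000ff means engrave at S137, F4841. After flipping Y the toolpath is (52.472,142.826) → (54.788,143.872) → (56.875,135.084) → (58.505,123.864) → (59.449,117.611) → (59.481,123.729).

Shape 5 is a line segment drawn with `<polyline>`. Its stroke #0000ff means engrave at S137, F4841. After flipping Y the toolpath is (31.556,83.343) → (13.267,121.664).

Shape 6 is a rectangle drawn with `<polygon>`. Its stroke #0000ff means engrave at S137, F4841. After flipping Y the toolpath is (18.724,88.947) → (70.606,88.947) → (70.606,26.489) → (18.724,26.489) → (18.724,88.947), returning to the start.

Shape 7 is a rectangle drawn with `<rect>`. Its stroke #008000 means score at S558, F2388. After flipping Y the toolpath is (26.070,133.777) → (65.734,133.777) → (65.734,66.372) → (26.070,66.372) → (26.070,133.777), returning to the start.

Shape 8 is a open polyline drawn with `<polyline>`. Its stroke #0000ff means engrave at S137, F4841. After flipping Y the toolpath is (13.680,50.752) → (25.596,16.912) → (97.847,20.670).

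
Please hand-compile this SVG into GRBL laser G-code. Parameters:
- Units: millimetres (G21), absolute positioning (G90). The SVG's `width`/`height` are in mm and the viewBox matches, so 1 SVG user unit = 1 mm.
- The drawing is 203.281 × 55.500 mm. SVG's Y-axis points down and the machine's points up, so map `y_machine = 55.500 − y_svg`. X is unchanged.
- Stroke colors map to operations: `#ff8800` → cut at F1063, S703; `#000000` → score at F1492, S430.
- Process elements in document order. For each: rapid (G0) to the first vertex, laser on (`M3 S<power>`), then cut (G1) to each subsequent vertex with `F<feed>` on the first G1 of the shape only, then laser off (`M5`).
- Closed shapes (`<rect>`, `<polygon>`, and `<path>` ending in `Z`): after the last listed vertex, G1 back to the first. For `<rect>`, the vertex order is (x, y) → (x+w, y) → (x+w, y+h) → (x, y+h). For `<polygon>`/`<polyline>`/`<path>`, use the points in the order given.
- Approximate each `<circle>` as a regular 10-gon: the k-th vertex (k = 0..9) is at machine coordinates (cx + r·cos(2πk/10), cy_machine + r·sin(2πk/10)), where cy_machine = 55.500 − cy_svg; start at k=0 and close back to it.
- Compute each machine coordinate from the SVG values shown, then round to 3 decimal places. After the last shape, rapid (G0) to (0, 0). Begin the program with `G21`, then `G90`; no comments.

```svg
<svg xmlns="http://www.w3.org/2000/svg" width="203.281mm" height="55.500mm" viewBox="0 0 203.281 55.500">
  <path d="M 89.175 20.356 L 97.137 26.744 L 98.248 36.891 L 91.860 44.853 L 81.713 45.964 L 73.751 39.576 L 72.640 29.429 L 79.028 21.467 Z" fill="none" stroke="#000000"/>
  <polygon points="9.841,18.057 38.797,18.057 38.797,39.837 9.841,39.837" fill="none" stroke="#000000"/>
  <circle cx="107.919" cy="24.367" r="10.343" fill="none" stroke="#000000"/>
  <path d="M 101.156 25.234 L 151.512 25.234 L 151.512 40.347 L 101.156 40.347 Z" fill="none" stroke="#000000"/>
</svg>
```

G21
G90
G0 X89.175 Y35.144
M3 S430
G1 X97.137 Y28.756 F1492
G1 X98.248 Y18.609
G1 X91.860 Y10.647
G1 X81.713 Y9.536
G1 X73.751 Y15.924
G1 X72.640 Y26.071
G1 X79.028 Y34.033
G1 X89.175 Y35.144
M5
G0 X9.841 Y37.443
M3 S430
G1 X38.797 Y37.443 F1492
G1 X38.797 Y15.663
G1 X9.841 Y15.663
G1 X9.841 Y37.443
M5
G0 X118.262 Y31.133
M3 S430
G1 X116.287 Y37.212 F1492
G1 X111.115 Y40.970
G1 X104.723 Y40.970
G1 X99.551 Y37.212
G1 X97.576 Y31.133
G1 X99.551 Y25.054
G1 X104.723 Y21.296
G1 X111.115 Y21.296
G1 X116.287 Y25.054
G1 X118.262 Y31.133
M5
G0 X101.156 Y30.266
M3 S430
G1 X151.512 Y30.266 F1492
G1 X151.512 Y15.153
G1 X101.156 Y15.153
G1 X101.156 Y30.266
M5
G0 X0.000 Y0.000

viewBox `0 0 203.281 55.500` with mm width/height → 1 unit = 1 mm. Flip: y_m = 55.500 − y_svg.

**Shape 1** — `<path>` regular polygon, stroke `#000000` → score (S430, F1492). Machine vertices: (89.175,35.144) → (97.137,28.756) → (98.248,18.609) → (91.860,10.647) → (81.713,9.536) → (73.751,15.924) → (72.640,26.071) → (79.028,34.033) → (89.175,35.144). Closed: final G1 returns to the first vertex.

**Shape 2** — `<polygon>` rectangle, stroke `#000000` → score (S430, F1492). Machine vertices: (9.841,37.443) → (38.797,37.443) → (38.797,15.663) → (9.841,15.663) → (9.841,37.443). Closed: final G1 returns to the first vertex.

**Shape 3** — `<circle>` circle, stroke `#000000` → score (S430, F1492). Machine vertices: (118.262,31.133) → (116.287,37.212) → (111.115,40.970) → (104.723,40.970) → (99.551,37.212) → (97.576,31.133) → (99.551,25.054) → (104.723,21.296) → (111.115,21.296) → (116.287,25.054) → (118.262,31.133). Closed: final G1 returns to the first vertex.

**Shape 4** — `<path>` rectangle, stroke `#000000` → score (S430, F1492). Machine vertices: (101.156,30.266) → (151.512,30.266) → (151.512,15.153) → (101.156,15.153) → (101.156,30.266). Closed: final G1 returns to the first vertex.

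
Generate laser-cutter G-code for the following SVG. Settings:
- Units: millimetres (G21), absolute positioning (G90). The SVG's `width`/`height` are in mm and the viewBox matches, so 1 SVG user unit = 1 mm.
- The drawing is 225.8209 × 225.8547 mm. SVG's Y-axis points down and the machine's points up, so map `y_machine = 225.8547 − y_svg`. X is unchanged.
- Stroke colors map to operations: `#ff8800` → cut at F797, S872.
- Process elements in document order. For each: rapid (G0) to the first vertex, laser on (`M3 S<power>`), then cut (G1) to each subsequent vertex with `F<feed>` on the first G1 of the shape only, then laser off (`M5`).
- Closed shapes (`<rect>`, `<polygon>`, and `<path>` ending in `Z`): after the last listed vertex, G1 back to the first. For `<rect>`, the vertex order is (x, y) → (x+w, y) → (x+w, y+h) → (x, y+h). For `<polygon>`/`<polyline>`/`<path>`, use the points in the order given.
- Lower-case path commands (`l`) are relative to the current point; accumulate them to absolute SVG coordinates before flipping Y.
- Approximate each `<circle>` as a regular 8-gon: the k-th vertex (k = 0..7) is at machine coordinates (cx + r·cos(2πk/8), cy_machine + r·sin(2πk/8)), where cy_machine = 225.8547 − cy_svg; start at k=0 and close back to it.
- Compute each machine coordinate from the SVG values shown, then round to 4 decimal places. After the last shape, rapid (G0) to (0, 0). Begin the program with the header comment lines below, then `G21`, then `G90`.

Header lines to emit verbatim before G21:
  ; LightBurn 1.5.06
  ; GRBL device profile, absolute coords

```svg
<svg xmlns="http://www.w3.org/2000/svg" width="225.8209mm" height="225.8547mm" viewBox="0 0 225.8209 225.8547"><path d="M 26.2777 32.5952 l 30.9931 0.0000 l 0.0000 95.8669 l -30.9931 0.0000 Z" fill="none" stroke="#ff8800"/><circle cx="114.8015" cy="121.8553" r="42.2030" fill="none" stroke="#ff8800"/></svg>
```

; LightBurn 1.5.06
; GRBL device profile, absolute coords
G21
G90
G0 X26.2777 Y193.2595
M3 S872
G1 X57.2708 Y193.2595 F797
G1 X57.2708 Y97.3926
G1 X26.2777 Y97.3926
G1 X26.2777 Y193.2595
M5
G0 X157.0045 Y103.9994
M3 S872
G1 X144.6435 Y133.8414 F797
G1 X114.8015 Y146.2024
G1 X84.9595 Y133.8414
G1 X72.5985 Y103.9994
G1 X84.9595 Y74.1574
G1 X114.8015 Y61.7964
G1 X144.6435 Y74.1574
G1 X157.0045 Y103.9994
M5
G0 X0.0000 Y0.0000

1 u = 1 mm; y_m = 225.8547 − y.

[1] `<path>` rectangle, #ff8800→cut S872 F797: (26.2777,193.2595) → (57.2708,193.2595) → (57.2708,97.3926) → (26.2777,97.3926) → (26.2777,193.2595) (closed)

[2] `<circle>` circle, #ff8800→cut S872 F797: (157.0045,103.9994) → (144.6435,133.8414) → (114.8015,146.2024) → (84.9595,133.8414) → (72.5985,103.9994) → (84.9595,74.1574) → (114.8015,61.7964) → (144.6435,74.1574) → (157.0045,103.9994) (closed)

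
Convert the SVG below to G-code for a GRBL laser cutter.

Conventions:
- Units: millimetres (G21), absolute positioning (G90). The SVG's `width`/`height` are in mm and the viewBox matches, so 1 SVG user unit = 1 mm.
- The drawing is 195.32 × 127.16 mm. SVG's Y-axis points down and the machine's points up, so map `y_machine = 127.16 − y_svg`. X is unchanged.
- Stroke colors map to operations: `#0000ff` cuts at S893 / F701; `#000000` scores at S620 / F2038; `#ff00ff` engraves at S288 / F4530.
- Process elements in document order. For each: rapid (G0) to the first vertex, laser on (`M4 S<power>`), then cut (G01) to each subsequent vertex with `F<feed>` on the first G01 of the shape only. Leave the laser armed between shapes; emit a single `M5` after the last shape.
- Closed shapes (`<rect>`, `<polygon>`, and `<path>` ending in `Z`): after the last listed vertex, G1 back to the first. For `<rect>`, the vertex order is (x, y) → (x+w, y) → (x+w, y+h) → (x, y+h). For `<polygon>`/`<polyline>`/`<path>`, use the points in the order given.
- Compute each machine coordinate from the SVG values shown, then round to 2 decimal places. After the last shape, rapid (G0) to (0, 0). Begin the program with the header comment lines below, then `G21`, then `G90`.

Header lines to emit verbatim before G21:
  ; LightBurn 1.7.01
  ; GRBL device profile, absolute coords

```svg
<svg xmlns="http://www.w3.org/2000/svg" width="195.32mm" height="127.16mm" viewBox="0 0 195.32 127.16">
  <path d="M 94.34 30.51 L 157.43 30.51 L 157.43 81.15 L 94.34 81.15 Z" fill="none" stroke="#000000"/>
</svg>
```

Since the viewBox matches the mm dimensions, user units are millimetres directly. The only transform is the Y-flip y_m = 127.16 − y_svg.

Shape 1 is a rectangle drawn with `<path>`. Its stroke #000000 means score at S620, F2038. After flipping Y the toolpath is (94.34,96.65) → (157.43,96.65) → (157.43,46.01) → (94.34,46.01) → (94.34,96.65), returning to the start.

; LightBurn 1.7.01
; GRBL device profile, absolute coords
G21
G90
G0 X94.34 Y96.65
M4 S620
G01 X157.43 Y96.65 F2038
G01 X157.43 Y46.01
G01 X94.34 Y46.01
G01 X94.34 Y96.65
M5
G0 X0.00 Y0.00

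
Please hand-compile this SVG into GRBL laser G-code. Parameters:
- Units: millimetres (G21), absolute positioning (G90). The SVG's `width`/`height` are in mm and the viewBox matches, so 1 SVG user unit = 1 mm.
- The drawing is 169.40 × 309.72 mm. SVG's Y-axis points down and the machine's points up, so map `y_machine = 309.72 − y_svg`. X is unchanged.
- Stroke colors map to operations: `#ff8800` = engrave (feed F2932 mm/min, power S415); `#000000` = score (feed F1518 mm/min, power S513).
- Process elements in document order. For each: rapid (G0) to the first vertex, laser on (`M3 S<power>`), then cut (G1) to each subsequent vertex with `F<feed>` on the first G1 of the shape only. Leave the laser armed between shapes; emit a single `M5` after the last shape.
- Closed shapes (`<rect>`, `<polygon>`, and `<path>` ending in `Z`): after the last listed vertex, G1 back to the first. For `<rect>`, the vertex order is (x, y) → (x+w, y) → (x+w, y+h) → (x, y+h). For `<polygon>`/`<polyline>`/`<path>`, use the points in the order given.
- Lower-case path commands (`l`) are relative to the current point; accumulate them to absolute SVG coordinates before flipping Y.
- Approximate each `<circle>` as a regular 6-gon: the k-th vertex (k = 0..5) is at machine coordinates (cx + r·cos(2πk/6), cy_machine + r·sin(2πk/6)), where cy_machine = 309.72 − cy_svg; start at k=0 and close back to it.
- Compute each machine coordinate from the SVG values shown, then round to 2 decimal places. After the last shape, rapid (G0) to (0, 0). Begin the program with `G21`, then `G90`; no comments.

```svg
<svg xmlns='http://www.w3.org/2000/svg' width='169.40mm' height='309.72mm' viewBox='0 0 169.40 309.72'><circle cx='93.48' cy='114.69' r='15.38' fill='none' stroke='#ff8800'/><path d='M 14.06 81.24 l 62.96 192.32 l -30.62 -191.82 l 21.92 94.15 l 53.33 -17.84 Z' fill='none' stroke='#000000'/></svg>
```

1 u = 1 mm; y_m = 309.72 − y.

[1] `<circle>` circle, #ff8800→engrave S415 F2932: (108.86,195.03) → (101.17,208.35) → (85.79,208.35) → (78.10,195.03) → (85.79,181.71) → (101.17,181.71) → (108.86,195.03) (closed)

[2] `<path>` closed polygon, #000000→score S513 F1518: (14.06,228.48) → (77.02,36.16) → (46.40,227.98) → (68.32,133.83) → (121.65,151.67) → (14.06,228.48) (closed)

G21
G90
G0 X108.86 Y195.03
M3 S415
G1 X101.17 Y208.35 F2932
G1 X85.79 Y208.35
G1 X78.10 Y195.03
G1 X85.79 Y181.71
G1 X101.17 Y181.71
G1 X108.86 Y195.03
G0 X14.06 Y228.48
M3 S513
G1 X77.02 Y36.16 F1518
G1 X46.40 Y227.98
G1 X68.32 Y133.83
G1 X121.65 Y151.67
G1 X14.06 Y228.48
M5
G0 X0.00 Y0.00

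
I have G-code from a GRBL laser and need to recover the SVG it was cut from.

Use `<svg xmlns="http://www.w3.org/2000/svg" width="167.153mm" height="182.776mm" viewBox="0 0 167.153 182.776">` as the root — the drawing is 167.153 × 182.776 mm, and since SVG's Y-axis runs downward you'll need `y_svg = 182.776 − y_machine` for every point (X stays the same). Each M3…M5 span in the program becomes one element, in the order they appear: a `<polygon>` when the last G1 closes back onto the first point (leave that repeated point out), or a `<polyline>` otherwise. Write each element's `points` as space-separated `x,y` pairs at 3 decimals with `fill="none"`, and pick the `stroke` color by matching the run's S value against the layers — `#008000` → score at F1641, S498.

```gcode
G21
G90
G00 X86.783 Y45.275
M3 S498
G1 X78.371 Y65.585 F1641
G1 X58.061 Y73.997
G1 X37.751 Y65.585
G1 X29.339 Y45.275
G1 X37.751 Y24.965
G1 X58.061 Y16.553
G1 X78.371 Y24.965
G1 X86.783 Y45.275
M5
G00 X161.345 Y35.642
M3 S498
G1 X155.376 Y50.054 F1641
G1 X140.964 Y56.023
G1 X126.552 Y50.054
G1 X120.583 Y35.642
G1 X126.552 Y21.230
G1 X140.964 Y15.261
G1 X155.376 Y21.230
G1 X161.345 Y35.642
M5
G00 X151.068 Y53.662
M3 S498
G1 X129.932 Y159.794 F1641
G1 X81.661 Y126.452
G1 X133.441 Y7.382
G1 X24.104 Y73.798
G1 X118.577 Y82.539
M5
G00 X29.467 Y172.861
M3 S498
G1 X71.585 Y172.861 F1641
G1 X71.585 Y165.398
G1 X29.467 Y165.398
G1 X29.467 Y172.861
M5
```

<svg xmlns="http://www.w3.org/2000/svg" width="167.153mm" height="182.776mm" viewBox="0 0 167.153 182.776">
  <polygon points="86.783,137.501 78.371,117.191 58.061,108.779 37.751,117.191 29.339,137.501 37.751,157.811 58.061,166.223 78.371,157.811" fill="none" stroke="#008000"/>
  <polygon points="161.345,147.134 155.376,132.722 140.964,126.753 126.552,132.722 120.583,147.134 126.552,161.546 140.964,167.515 155.376,161.546" fill="none" stroke="#008000"/>
  <polyline points="151.068,129.114 129.932,22.982 81.661,56.324 133.441,175.394 24.104,108.978 118.577,100.237" fill="none" stroke="#008000"/>
  <polygon points="29.467,9.915 71.585,9.915 71.585,17.378 29.467,17.378" fill="none" stroke="#008000"/>
</svg>

Machine Y-up, SVG Y-down with viewBox height 182.776, so y_svg = 182.776 − y_machine; X carries over. Every run uses S498, so all elements get stroke `#008000` (score).

Run 1: The run returns to its start, so emit a `<polygon>` with points (Y-flipped): 86.783,137.501 78.371,117.191 58.061,108.779 37.751,117.191 29.339,137.501 37.751,157.811 58.061,166.223 78.371,157.811.

Run 2: The run returns to its start, so emit a `<polygon>` with points (Y-flipped): 161.345,147.134 155.376,132.722 140.964,126.753 126.552,132.722 120.583,147.134 126.552,161.546 140.964,167.515 155.376,161.546.

Run 3: The run is open, so emit a `<polyline>` with points (Y-flipped): 151.068,129.114 129.932,22.982 81.661,56.324 133.441,175.394 24.104,108.978 118.577,100.237.

Run 4: The run returns to its start, so emit a `<polygon>` with points (Y-flipped): 29.467,9.915 71.585,9.915 71.585,17.378 29.467,17.378.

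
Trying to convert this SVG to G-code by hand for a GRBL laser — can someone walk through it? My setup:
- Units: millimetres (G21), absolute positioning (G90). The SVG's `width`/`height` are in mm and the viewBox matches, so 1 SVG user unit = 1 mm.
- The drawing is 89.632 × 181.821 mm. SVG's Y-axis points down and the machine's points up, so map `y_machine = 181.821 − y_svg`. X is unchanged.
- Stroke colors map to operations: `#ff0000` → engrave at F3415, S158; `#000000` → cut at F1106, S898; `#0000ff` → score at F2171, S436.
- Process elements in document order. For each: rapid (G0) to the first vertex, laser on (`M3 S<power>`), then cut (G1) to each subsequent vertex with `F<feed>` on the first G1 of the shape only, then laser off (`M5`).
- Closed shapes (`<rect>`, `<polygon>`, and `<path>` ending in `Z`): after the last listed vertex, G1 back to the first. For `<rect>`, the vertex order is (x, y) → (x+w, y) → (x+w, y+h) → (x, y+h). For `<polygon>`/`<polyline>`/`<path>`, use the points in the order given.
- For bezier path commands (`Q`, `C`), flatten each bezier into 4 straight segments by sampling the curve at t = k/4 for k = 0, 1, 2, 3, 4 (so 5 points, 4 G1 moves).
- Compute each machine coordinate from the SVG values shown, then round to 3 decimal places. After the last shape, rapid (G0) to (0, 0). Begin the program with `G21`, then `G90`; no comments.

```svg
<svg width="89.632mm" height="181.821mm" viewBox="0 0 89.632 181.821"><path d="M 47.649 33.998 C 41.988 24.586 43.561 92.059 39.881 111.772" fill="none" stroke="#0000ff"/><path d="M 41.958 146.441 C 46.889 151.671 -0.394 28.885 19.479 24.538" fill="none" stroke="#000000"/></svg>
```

Since the viewBox matches the mm dimensions, user units are millimetres directly. The only transform is the Y-flip y_m = 181.821 − y_svg.

Shape 1 is a cubic bezier drawn with `<path>`. Its stroke #0000ff means score at S436, F2171. After flipping Y the toolpath is (47.649,147.823) → (44.565,142.414) → (43.022,119.858) → (41.851,91.841) → (39.881,70.049).

Shape 2 is a cubic bezier drawn with `<path>`. Its stroke #000000 means cut at S898, F1106. After flipping Y the toolpath is (41.958,35.380) → (37.731,51.610) → (25.115,92.740) → (15.301,135.666) → (19.479,157.283).

G21
G90
G0 X47.649 Y147.823
M3 S436
G1 X44.565 Y142.414 F2171
G1 X43.022 Y119.858
G1 X41.851 Y91.841
G1 X39.881 Y70.049
M5
G0 X41.958 Y35.380
M3 S898
G1 X37.731 Y51.610 F1106
G1 X25.115 Y92.740
G1 X15.301 Y135.666
G1 X19.479 Y157.283
M5
G0 X0.000 Y0.000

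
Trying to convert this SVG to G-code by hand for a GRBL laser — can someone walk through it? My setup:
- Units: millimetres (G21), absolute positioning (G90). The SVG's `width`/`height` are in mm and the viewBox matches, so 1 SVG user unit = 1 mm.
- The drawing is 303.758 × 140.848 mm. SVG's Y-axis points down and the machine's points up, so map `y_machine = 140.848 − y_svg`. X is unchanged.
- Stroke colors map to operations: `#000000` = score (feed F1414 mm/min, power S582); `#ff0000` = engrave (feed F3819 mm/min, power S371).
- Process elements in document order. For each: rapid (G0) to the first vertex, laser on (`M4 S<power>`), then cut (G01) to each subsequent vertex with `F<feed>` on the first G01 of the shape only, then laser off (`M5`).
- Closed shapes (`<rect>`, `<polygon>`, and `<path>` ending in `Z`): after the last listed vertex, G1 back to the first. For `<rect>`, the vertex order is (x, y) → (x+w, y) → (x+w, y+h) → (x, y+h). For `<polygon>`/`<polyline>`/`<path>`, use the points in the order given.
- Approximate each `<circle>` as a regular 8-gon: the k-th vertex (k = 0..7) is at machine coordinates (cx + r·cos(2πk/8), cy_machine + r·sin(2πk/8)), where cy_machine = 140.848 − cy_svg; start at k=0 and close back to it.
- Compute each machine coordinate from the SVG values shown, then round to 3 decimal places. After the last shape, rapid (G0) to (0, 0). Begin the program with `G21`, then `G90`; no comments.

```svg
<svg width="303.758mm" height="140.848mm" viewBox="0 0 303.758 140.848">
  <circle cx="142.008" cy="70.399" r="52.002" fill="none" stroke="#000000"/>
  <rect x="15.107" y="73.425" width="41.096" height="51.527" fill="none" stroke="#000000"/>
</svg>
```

G21
G90
G0 X194.010 Y70.449
M4 S582
G01 X178.779 Y107.220 F1414
G01 X142.008 Y122.451
G01 X105.237 Y107.220
G01 X90.006 Y70.449
G01 X105.237 Y33.678
G01 X142.008 Y18.447
G01 X178.779 Y33.678
G01 X194.010 Y70.449
M5
G0 X15.107 Y67.423
M4 S582
G01 X56.203 Y67.423 F1414
G01 X56.203 Y15.896
G01 X15.107 Y15.896
G01 X15.107 Y67.423
M5
G0 X0.000 Y0.000

1 u = 1 mm; y_m = 140.848 − y.

[1] `<circle>` circle, #000000→score S582 F1414: (194.010,70.449) → (178.779,107.220) → (142.008,122.451) → (105.237,107.220) → (90.006,70.449) → (105.237,33.678) → (142.008,18.447) → (178.779,33.678) → (194.010,70.449) (closed)

[2] `<rect>` rectangle, #000000→score S582 F1414: (15.107,67.423) → (56.203,67.423) → (56.203,15.896) → (15.107,15.896) → (15.107,67.423) (closed)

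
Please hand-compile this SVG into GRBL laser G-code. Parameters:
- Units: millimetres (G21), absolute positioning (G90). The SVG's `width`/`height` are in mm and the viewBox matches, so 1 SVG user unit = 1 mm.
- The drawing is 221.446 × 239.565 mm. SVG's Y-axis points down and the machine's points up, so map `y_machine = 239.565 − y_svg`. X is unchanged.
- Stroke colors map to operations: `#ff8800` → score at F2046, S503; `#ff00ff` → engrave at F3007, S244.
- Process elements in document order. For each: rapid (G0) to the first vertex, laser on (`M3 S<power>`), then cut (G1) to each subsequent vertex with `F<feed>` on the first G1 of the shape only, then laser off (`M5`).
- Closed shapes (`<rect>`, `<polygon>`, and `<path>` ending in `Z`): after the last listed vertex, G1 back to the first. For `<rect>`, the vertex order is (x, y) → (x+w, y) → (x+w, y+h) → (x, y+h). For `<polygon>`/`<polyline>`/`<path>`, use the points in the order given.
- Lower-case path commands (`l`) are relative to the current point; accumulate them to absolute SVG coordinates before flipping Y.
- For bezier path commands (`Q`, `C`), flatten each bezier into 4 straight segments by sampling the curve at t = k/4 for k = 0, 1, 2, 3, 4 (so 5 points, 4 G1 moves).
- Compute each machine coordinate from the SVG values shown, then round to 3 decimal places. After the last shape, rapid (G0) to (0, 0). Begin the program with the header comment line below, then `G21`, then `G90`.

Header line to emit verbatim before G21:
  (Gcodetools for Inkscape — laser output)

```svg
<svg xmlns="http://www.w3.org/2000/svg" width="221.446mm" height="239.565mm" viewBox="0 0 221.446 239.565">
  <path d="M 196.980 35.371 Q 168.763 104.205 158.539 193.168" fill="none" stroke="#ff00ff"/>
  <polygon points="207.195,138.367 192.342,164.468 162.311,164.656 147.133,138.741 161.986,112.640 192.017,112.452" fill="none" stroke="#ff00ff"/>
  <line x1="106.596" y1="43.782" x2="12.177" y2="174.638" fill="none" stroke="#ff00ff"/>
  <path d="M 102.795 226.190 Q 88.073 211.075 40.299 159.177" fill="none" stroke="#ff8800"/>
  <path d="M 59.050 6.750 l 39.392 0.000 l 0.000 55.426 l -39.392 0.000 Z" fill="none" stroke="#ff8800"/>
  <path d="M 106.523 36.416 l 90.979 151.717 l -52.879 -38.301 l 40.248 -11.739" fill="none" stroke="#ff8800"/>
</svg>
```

(Gcodetools for Inkscape — laser output)
G21
G90
G0 X196.980 Y204.194
M3 S244
G1 X183.996 Y168.519 F3007
G1 X173.261 Y130.328
G1 X164.776 Y89.620
G1 X158.539 Y46.397
M5
G0 X207.195 Y101.198
M3 S244
G1 X192.342 Y75.097 F3007
G1 X162.311 Y74.909
G1 X147.133 Y100.824
G1 X161.986 Y126.925
G1 X192.017 Y127.113
G1 X207.195 Y101.198
M5
G0 X106.596 Y195.783
M3 S244
G1 X12.177 Y64.927 F3007
M5
G0 X102.795 Y13.375
M3 S503
G1 X93.368 Y23.231 F2046
G1 X79.810 Y37.686
G1 X62.120 Y56.738
G1 X40.299 Y80.388
M5
G0 X59.050 Y232.815
M3 S503
G1 X98.442 Y232.815 F2046
G1 X98.442 Y177.389
G1 X59.050 Y177.389
G1 X59.050 Y232.815
M5
G0 X106.523 Y203.149
M3 S503
G1 X197.502 Y51.432 F2046
G1 X144.623 Y89.733
G1 X184.871 Y101.472
M5
G0 X0.000 Y0.000

viewBox `0 0 221.446 239.565` with mm width/height → 1 unit = 1 mm. Flip: y_m = 239.565 − y_svg.

**Shape 1** — `<path>` quadratic bezier, stroke `#ff00ff` → engrave (S244, F3007). Control points (SVG): P0=(196.980,35.371), P1=(168.763,104.205), P2=(158.539,193.168); sampled at t=k/4. Machine vertices: (196.980,204.194) → (183.996,168.519) → (173.261,130.328) → (164.776,89.620) → (158.539,46.397). Open path.

**Shape 2** — `<polygon>` regular polygon, stroke `#ff00ff` → engrave (S244, F3007). Machine vertices: (207.195,101.198) → (192.342,75.097) → (162.311,74.909) → (147.133,100.824) → (161.986,126.925) → (192.017,127.113) → (207.195,101.198). Closed: final G1 returns to the first vertex.

**Shape 3** — `<line>` line segment, stroke `#ff00ff` → engrave (S244, F3007). Machine vertices: (106.596,195.783) → (12.177,64.927). Open path.

**Shape 4** — `<path>` quadratic bezier, stroke `#ff8800` → score (S503, F2046). Control points (SVG): P0=(102.795,226.190), P1=(88.073,211.075), P2=(40.299,159.177); sampled at t=k/4. Machine vertices: (102.795,13.375) → (93.368,23.231) → (79.810,37.686) → (62.120,56.738) → (40.299,80.388). Open path.

**Shape 5** — `<path>` rectangle, stroke `#ff8800` → score (S503, F2046). Machine vertices: (59.050,232.815) → (98.442,232.815) → (98.442,177.389) → (59.050,177.389) → (59.050,232.815). Closed: final G1 returns to the first vertex.

**Shape 6** — `<path>` open polyline, stroke `#ff8800` → score (S503, F2046). Machine vertices: (106.523,203.149) → (197.502,51.432) → (144.623,89.733) → (184.871,101.472). Open path.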